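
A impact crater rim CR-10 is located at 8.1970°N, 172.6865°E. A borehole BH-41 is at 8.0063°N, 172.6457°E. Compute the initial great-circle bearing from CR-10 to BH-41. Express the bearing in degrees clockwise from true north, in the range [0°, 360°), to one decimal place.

Δλ = -0.0408°
y = sin Δλ · cos φ₂ = -0.000705
x = cos φ₁ sin φ₂ − sin φ₁ cos φ₂ cos Δλ = -0.003328
θ = atan2(y, x) = -168.0379° → 191.9621° (mod 360°)

192.0°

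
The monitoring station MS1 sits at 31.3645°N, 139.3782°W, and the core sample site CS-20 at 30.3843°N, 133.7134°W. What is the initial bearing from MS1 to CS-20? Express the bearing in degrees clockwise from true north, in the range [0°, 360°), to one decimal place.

Δλ = 5.6648°
y = sin Δλ · cos φ₂ = 0.085151
x = cos φ₁ sin φ₂ − sin φ₁ cos φ₂ cos Δλ = -0.014914
θ = atan2(y, x) = 99.9346° → 99.9346° (mod 360°)

99.9°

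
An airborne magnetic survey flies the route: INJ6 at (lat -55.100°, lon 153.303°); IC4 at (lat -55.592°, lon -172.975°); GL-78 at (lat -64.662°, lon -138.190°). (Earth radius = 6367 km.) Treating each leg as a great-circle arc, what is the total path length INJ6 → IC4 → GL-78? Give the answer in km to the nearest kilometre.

INJ6→IC4: c = 0.331475 rad, d = 2110.50 km
IC4→GL-78: c = 0.335393 rad, d = 2135.45 km
Total = 2110.50 + 2135.45 = 4245.95 km

4246 km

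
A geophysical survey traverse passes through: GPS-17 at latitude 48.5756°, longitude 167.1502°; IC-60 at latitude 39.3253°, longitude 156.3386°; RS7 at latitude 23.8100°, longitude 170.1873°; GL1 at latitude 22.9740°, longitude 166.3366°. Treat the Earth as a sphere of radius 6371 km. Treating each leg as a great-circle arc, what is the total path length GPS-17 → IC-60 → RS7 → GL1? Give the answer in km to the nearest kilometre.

GPS-17→IC-60: c = 0.210577 rad, d = 1341.59 km
IC-60→RS7: c = 0.339304 rad, d = 2161.71 km
RS7→GL1: c = 0.063383 rad, d = 403.81 km
Total = 1341.59 + 2161.71 + 403.81 = 3907.11 km

3907 km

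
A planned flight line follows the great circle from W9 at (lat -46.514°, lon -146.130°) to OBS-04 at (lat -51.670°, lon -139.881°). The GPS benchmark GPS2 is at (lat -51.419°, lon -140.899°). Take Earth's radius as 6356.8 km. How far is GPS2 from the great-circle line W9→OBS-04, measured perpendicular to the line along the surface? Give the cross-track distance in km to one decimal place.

35.4 km

δ₁₃ = central angle W9→GPS2 = 0.104446 rad  (haversine)
θ₁₃ = bearing W9→GPS2 = 146.951°,  θ₁₂ = bearing W9→OBS-04 = 143.890°
dₓₜ = R·arcsin(sin δ₁₃ · sin(θ₁₃ − θ₁₂)) = 6356.8·arcsin(0.10426·sin(3.061°)) = 35.394 km
|dₓₜ| = 35.394 km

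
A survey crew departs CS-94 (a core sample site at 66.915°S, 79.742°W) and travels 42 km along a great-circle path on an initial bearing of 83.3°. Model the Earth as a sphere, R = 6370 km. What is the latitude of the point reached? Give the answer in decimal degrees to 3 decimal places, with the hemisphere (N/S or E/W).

66.868°S

δ = d/R = 42/6370 = 0.006593 rad
φ₂ = arcsin(sin φ₁ cos δ + cos φ₁ sin δ cos θ)
   = arcsin(-0.91992·0.99998 + 0.39210·0.00659·0.11667) = -66.86805°
λ₂ = λ₁ + atan2(sin θ sin δ cos φ₁, cos δ − sin φ₁ sin φ₂) = -78.78691°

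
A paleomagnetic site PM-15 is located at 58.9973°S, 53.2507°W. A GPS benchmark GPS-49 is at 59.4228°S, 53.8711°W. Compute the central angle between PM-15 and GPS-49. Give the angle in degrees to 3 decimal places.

0.531°

Δφ = -0.4255°,  Δλ = -0.6204°
a = sin²(Δφ/2) + cos φ₁ cos φ₂ sin²(Δλ/2) = 0.000021
c = 2·arcsin(√a) = 0.009267 rad = 0.5309°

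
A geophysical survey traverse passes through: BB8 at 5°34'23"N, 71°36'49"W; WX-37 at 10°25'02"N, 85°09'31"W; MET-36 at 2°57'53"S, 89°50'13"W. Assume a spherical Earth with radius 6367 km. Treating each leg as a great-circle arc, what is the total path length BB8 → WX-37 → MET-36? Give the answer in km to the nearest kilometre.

BB8: φ = +5.57306°, λ = -71.61361°
WX-37: φ = +10.41722°, λ = -85.15861°
MET-36: φ = -2.96472°, λ = -89.83694°
BB8→WX-37: c = 0.248826 rad, d = 1584.28 km
WX-37→MET-36: c = 0.247302 rad, d = 1574.57 km
Total = 1584.28 + 1574.57 = 3158.85 km

3159 km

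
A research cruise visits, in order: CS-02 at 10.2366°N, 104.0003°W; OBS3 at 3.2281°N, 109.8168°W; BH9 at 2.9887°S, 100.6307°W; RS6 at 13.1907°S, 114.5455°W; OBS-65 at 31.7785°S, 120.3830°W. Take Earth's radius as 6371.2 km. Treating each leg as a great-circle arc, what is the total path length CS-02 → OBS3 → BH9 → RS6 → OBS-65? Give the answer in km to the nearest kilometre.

CS-02→OBS3: c = 0.158472 rad, d = 1009.65 km
OBS3→BH9: c = 0.193527 rad, d = 1233.00 km
BH9→RS6: c = 0.298914 rad, d = 1904.44 km
RS6→OBS-65: c = 0.337624 rad, d = 2151.07 km
Total = 1009.65 + 1233.00 + 1904.44 + 2151.07 = 6298.16 km

6298 km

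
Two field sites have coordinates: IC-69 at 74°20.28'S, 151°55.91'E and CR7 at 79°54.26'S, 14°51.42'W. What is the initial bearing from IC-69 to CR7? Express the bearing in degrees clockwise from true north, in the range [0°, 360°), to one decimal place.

IC-69: φ = -74.33800°, λ = +151.93183°
CR7: φ = -79.90433°, λ = -14.85700°
Δλ = -166.7888°
y = sin Δλ · cos φ₂ = -0.040061
x = cos φ₁ sin φ₂ − sin φ₁ cos φ₂ cos Δλ = -0.430099
θ = atan2(y, x) = -174.6786° → 185.3214° (mod 360°)

185.3°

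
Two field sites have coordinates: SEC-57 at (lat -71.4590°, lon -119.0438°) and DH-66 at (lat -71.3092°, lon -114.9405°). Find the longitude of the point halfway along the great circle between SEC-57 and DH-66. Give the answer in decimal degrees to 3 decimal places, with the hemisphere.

116.984°W

Bx = cos φ₂ cos Δλ = 0.319639,  By = cos φ₂ sin Δλ = 0.022931
φₘ = atan2(sin φ₁ + sin φ₂, √((cos φ₁ + Bx)² + By²)) = -71.39521°
λₘ = λ₁ + atan2(By, cos φ₁ + Bx) = -116.98418°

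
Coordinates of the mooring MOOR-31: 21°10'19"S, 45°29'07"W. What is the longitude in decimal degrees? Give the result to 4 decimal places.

45.4853°W

45° + 29′/60 + 7″/3600 = 45 + 0.48333 + 0.00194 = 45.4853°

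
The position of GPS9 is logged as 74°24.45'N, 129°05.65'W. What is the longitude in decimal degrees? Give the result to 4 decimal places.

129° + 5.65′/60 = 129 + 0.09417 = 129.0942°

129.0942°W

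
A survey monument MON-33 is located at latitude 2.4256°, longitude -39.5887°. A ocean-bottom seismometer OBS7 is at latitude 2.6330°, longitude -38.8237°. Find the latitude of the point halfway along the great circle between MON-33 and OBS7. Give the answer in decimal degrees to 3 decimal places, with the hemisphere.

2.529°N

Bx = cos φ₂ cos Δλ = 0.998855,  By = cos φ₂ sin Δλ = 0.013337
φₘ = atan2(sin φ₁ + sin φ₂, √((cos φ₁ + Bx)² + By²)) = 2.52936°
λₘ = λ₁ + atan2(By, cos φ₁ + Bx) = -39.20623°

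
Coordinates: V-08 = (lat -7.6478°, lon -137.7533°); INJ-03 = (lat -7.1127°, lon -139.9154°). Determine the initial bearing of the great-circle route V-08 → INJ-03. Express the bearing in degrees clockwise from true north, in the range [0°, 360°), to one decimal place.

Δλ = -2.1621°
y = sin Δλ · cos φ₂ = -0.037436
x = cos φ₁ sin φ₂ − sin φ₁ cos φ₂ cos Δλ = 0.009245
θ = atan2(y, x) = -76.1281° → 283.8719° (mod 360°)

283.9°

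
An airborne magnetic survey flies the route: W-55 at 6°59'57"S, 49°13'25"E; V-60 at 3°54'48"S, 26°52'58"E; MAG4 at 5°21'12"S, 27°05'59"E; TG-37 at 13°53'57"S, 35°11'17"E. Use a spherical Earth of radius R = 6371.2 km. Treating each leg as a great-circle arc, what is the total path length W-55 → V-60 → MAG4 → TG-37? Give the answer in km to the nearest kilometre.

3957 km

W-55: φ = -6.99917°, λ = +49.22361°
V-60: φ = -3.91333°, λ = +26.88278°
MAG4: φ = -5.35333°, λ = +27.09972°
TG-37: φ = -13.89917°, λ = +35.18806°
W-55→V-60: c = 0.391803 rad, d = 2496.25 km
V-60→MAG4: c = 0.025415 rad, d = 161.92 km
MAG4→TG-37: c = 0.203906 rad, d = 1299.13 km
Total = 2496.25 + 161.92 + 1299.13 = 3957.30 km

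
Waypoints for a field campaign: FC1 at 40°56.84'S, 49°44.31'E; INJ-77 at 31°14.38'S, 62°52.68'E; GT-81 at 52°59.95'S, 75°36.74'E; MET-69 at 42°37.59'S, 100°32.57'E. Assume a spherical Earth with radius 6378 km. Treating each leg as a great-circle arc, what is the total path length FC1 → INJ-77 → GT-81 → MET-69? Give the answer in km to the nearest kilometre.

FC1: φ = -40.94733°, λ = +49.73850°
INJ-77: φ = -31.23967°, λ = +62.87800°
GT-81: φ = -52.99917°, λ = +75.61233°
MET-69: φ = -42.62650°, λ = +100.54283°
FC1→INJ-77: c = 0.250560 rad, d = 1598.07 km
INJ-77→GT-81: c = 0.412576 rad, d = 2631.41 km
GT-81→MET-69: c = 0.341074 rad, d = 2175.37 km
Total = 1598.07 + 2631.41 + 2175.37 = 6404.85 km

6405 km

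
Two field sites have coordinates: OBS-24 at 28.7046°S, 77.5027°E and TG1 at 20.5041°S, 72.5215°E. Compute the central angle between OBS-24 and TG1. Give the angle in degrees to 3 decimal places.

Δφ = 8.2005°,  Δλ = -4.9812°
a = sin²(Δφ/2) + cos φ₁ cos φ₂ sin²(Δλ/2) = 0.006664
c = 2·arcsin(√a) = 0.163447 rad = 9.3648°

9.365°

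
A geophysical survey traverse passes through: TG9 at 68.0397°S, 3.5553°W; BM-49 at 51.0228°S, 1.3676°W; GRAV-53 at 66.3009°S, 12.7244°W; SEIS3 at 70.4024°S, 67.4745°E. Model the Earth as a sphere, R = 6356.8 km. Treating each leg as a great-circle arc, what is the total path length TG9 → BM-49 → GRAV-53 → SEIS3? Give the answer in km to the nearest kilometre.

6773 km

TG9→BM-49: c = 0.297586 rad, d = 1891.70 km
BM-49→GRAV-53: c = 0.284835 rad, d = 1810.64 km
GRAV-53→SEIS3: c = 0.483067 rad, d = 3070.76 km
Total = 1891.70 + 1810.64 + 3070.76 = 6773.09 km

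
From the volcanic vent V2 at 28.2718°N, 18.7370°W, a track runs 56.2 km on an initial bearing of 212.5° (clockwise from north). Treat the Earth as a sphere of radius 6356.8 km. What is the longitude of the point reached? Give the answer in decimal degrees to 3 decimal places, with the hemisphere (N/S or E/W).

δ = d/R = 56.2/6356.8 = 0.008841 rad
φ₂ = arcsin(sin φ₁ cos δ + cos φ₁ sin δ cos θ)
   = arcsin(0.47365·0.99996 + 0.88071·0.00884·-0.84339) = 27.84424°
λ₂ = λ₁ + atan2(sin θ sin δ cos φ₁, cos δ − sin φ₁ sin φ₂) = -19.04480°

19.045°W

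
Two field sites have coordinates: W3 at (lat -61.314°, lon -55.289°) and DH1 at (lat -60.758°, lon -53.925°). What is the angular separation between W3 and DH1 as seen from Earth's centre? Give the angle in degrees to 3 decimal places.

0.863°

Δφ = 0.5560°,  Δλ = 1.3640°
a = sin²(Δφ/2) + cos φ₁ cos φ₂ sin²(Δλ/2) = 0.000057
c = 2·arcsin(√a) = 0.015068 rad = 0.8634°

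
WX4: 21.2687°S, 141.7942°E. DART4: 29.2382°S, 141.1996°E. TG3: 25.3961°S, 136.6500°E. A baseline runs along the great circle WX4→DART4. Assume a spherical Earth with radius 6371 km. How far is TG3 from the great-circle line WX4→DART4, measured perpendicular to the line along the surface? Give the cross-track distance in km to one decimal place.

485.0 km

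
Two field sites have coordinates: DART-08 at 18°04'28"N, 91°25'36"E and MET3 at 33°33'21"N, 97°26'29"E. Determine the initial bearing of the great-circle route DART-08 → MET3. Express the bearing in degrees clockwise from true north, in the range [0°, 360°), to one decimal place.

18.0°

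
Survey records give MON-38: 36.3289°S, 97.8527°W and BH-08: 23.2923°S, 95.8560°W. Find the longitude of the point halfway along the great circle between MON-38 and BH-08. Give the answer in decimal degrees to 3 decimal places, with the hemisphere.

96.789°W

Bx = cos φ₂ cos Δλ = 0.917942,  By = cos φ₂ sin Δλ = 0.032002
φₘ = atan2(sin φ₁ + sin φ₂, √((cos φ₁ + Bx)² + By²)) = -29.81434°
λₘ = λ₁ + atan2(By, cos φ₁ + Bx) = -96.78899°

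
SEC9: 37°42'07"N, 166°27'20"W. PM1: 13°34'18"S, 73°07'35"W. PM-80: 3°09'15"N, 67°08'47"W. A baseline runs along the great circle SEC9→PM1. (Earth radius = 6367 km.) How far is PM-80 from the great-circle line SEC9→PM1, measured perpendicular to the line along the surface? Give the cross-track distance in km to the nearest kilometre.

SEC9: φ = +37.70194°, λ = -166.45556°
PM1: φ = -13.57167°, λ = -73.12639°
PM-80: φ = +3.15417°, λ = -67.14639°
δ₁₃ = central angle SEC9→PM-80 = 1.665079 rad  (haversine)
θ₁₃ = bearing SEC9→PM-80 = 81.782°,  θ₁₂ = bearing SEC9→PM1 = 98.852°
dₓₜ = R·arcsin(sin δ₁₃ · sin(θ₁₃ − θ₁₂)) = 6367·arcsin(0.99556·sin(-17.071°)) = -1888.313 km
|dₓₜ| = 1888.313 km

1888 km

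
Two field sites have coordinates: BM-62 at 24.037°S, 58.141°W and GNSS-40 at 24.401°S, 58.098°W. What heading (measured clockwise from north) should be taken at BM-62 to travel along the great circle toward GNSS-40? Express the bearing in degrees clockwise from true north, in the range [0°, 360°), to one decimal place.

Δλ = 0.0430°
y = sin Δλ · cos φ₂ = 0.000683
x = cos φ₁ sin φ₂ − sin φ₁ cos φ₂ cos Δλ = -0.006353
θ = atan2(y, x) = 173.8598° → 173.8598° (mod 360°)

173.9°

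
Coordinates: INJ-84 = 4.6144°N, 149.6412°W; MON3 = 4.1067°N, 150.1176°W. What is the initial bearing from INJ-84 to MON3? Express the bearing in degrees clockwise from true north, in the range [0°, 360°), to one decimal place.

Δλ = -0.4764°
y = sin Δλ · cos φ₂ = -0.008293
x = cos φ₁ sin φ₂ − sin φ₁ cos φ₂ cos Δλ = -0.008858
θ = atan2(y, x) = -136.8862° → 223.1138° (mod 360°)

223.1°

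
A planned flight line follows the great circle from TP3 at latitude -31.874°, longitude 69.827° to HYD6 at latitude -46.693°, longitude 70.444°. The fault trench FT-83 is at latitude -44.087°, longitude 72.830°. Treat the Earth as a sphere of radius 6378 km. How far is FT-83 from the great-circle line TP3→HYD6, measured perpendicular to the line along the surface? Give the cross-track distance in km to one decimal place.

200.9 km

δ₁₃ = central angle TP3→FT-83 = 0.217081 rad  (haversine)
θ₁₃ = bearing TP3→FT-83 = 169.938°,  θ₁₂ = bearing TP3→HYD6 = 178.346°
dₓₜ = R·arcsin(sin δ₁₃ · sin(θ₁₃ − θ₁₂)) = 6378·arcsin(0.21538·sin(-8.408°)) = -200.894 km
|dₓₜ| = 200.894 km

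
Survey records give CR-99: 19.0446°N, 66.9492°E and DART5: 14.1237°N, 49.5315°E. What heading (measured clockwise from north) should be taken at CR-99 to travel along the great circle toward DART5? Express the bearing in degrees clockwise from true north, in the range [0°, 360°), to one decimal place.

Δλ = -17.4177°
y = sin Δλ · cos φ₂ = -0.290287
x = cos φ₁ sin φ₂ − sin φ₁ cos φ₂ cos Δλ = -0.071271
θ = atan2(y, x) = -103.7943° → 256.2057° (mod 360°)

256.2°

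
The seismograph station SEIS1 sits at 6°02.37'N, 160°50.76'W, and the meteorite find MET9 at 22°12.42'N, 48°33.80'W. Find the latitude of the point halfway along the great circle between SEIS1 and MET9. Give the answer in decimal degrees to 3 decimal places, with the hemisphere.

24.274°N

SEIS1: φ = +6.03950°, λ = -160.84600°
MET9: φ = +22.20700°, λ = -48.56333°
Bx = cos φ₂ cos Δλ = -0.351051,  By = cos φ₂ sin Δλ = 0.856688
φₘ = atan2(sin φ₁ + sin φ₂, √((cos φ₁ + Bx)² + By²)) = 24.27409°
λₘ = λ₁ + atan2(By, cos φ₁ + Bx) = -107.75367°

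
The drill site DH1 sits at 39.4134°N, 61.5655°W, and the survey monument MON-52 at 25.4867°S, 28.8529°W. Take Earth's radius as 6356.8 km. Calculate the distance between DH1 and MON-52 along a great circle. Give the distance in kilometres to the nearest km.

7958 km

Δφ = -64.9001°,  Δλ = 32.7126°
a = sin²(Δφ/2) + cos φ₁ cos φ₂ sin²(Δλ/2) = 0.343208
c = 2·arcsin(√a) = 1.251831 rad = 71.7246°
d = R·c = 6356.8 × 1.251831 = 7957.6 km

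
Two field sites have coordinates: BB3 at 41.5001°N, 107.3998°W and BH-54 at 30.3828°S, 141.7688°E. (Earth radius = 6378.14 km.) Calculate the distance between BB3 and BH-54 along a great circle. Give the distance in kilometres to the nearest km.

13848 km

Δφ = -71.8829°,  Δλ = -110.8314°
a = sin²(Δφ/2) + cos φ₁ cos φ₂ sin²(Δλ/2) = 0.782451
c = 2·arcsin(√a) = 2.171111 rad = 124.3955°
d = R·c = 6378.14 × 2.171111 = 13847.6 km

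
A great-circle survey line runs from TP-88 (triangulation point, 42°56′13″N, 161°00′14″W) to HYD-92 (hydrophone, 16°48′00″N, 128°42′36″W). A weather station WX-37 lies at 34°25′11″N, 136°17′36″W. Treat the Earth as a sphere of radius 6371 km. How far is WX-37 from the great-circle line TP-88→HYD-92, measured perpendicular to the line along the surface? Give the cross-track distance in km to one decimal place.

703.9 km

TP-88: φ = +42.93694°, λ = -161.00389°
HYD-92: φ = +16.80000°, λ = -128.71000°
WX-37: φ = +34.41972°, λ = -136.29333°
δ₁₃ = central angle TP-88→WX-37 = 0.366268 rad  (haversine)
θ₁₃ = bearing TP-88→WX-37 = 105.657°,  θ₁₂ = bearing TP-88→HYD-92 = 123.587°
dₓₜ = R·arcsin(sin δ₁₃ · sin(θ₁₃ − θ₁₂)) = 6371·arcsin(0.35813·sin(-17.930°)) = -703.862 km
|dₓₜ| = 703.862 km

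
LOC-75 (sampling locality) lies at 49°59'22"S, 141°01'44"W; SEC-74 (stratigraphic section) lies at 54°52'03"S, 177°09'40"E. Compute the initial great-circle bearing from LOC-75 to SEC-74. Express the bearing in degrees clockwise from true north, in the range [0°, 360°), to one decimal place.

LOC-75: φ = -49.98944°, λ = -141.02889°
SEC-74: φ = -54.86750°, λ = +177.16111°
Δλ = -41.8100°
y = sin Δλ · cos φ₂ = -0.383644
x = cos φ₁ sin φ₂ − sin φ₁ cos φ₂ cos Δλ = -0.197272
θ = atan2(y, x) = -117.2125° → 242.7875° (mod 360°)

242.8°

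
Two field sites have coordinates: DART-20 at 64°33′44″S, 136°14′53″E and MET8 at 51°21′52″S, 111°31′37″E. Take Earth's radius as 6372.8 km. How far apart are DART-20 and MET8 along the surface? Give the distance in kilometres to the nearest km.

2044 km

DART-20: φ = -64.56222°, λ = +136.24806°
MET8: φ = -51.36444°, λ = +111.52694°
Δφ = 13.1978°,  Δλ = -24.7211°
a = sin²(Δφ/2) + cos φ₁ cos φ₂ sin²(Δλ/2) = 0.025495
c = 2·arcsin(√a) = 0.320716 rad = 18.3757°
d = R·c = 6372.8 × 0.320716 = 2043.9 km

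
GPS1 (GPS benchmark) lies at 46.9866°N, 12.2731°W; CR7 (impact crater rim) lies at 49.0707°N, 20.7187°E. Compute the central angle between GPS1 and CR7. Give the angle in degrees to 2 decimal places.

21.99°

Δφ = 2.0841°,  Δλ = 32.9918°
a = sin²(Δφ/2) + cos φ₁ cos φ₂ sin²(Δλ/2) = 0.036363
c = 2·arcsin(√a) = 0.383732 rad = 21.9862°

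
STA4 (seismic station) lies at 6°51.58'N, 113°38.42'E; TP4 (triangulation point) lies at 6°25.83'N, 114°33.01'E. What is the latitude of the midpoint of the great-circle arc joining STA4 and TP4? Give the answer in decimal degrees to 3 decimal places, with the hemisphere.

6.645°N

STA4: φ = +6.85967°, λ = +113.64033°
TP4: φ = +6.43050°, λ = +114.55017°
Bx = cos φ₂ cos Δλ = 0.993583,  By = cos φ₂ sin Δλ = 0.015779
φₘ = atan2(sin φ₁ + sin φ₂, √((cos φ₁ + Bx)² + By²)) = 6.64529°
λₘ = λ₁ + atan2(By, cos φ₁ + Bx) = 114.09545°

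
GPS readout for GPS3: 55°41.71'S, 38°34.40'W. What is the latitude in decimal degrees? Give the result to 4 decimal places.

55° + 41.71′/60 = 55 + 0.69517 = 55.6952°

55.6952°S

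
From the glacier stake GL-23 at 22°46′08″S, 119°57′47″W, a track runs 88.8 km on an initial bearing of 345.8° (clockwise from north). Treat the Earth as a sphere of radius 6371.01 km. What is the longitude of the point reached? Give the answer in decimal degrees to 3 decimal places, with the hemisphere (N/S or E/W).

GL-23: φ = -22.76889°, λ = -119.96306°
δ = d/R = 88.8/6371.01 = 0.013938 rad
φ₂ = arcsin(sin φ₁ cos δ + cos φ₁ sin δ cos θ)
   = arcsin(-0.38701·0.99990 + 0.92207·0.01394·0.96945) = -21.99456°
λ₂ = λ₁ + atan2(sin θ sin δ cos φ₁, cos δ − sin φ₁ sin φ₂) = -120.17433°

120.174°W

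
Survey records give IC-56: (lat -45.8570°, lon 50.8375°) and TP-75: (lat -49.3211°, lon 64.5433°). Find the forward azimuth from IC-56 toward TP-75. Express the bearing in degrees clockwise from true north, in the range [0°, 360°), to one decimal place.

Δλ = 13.7058°
y = sin Δλ · cos φ₂ = 0.154440
x = cos φ₁ sin φ₂ − sin φ₁ cos φ₂ cos Δλ = -0.073742
θ = atan2(y, x) = 115.5236° → 115.5236° (mod 360°)

115.5°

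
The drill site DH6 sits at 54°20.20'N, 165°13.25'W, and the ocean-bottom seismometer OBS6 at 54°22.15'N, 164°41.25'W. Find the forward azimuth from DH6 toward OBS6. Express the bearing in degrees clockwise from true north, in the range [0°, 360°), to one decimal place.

DH6: φ = +54.33667°, λ = -165.22083°
OBS6: φ = +54.36917°, λ = -164.68750°
Δλ = 0.5333°
y = sin Δλ · cos φ₂ = 0.005423
x = cos φ₁ sin φ₂ − sin φ₁ cos φ₂ cos Δλ = 0.000588
θ = atan2(y, x) = 83.8141° → 83.8141° (mod 360°)

83.8°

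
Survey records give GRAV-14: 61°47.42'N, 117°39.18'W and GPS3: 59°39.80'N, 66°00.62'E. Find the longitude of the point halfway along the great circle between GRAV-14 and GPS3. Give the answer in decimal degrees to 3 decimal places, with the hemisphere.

GRAV-14: φ = +61.79033°, λ = -117.65300°
GPS3: φ = +59.66333°, λ = +66.01033°
Bx = cos φ₂ cos Δλ = -0.504048,  By = cos φ₂ sin Δλ = -0.032271
φₘ = atan2(sin φ₁ + sin φ₂, √((cos φ₁ + Bx)² + By²)) = 88.52249°
λₘ = λ₁ + atan2(By, cos φ₁ + Bx) = 108.17804°

108.178°E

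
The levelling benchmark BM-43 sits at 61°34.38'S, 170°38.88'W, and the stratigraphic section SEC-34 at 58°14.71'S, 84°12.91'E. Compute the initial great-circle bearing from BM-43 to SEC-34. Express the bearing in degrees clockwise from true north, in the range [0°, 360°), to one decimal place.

BM-43: φ = -61.57300°, λ = -170.64800°
SEC-34: φ = -58.24517°, λ = +84.21517°
Δλ = -105.1368°
y = sin Δλ · cos φ₂ = -0.508026
x = cos φ₁ sin φ₂ − sin φ₁ cos φ₂ cos Δλ = -0.525636
θ = atan2(y, x) = -135.9760° → 224.0240° (mod 360°)

224.0°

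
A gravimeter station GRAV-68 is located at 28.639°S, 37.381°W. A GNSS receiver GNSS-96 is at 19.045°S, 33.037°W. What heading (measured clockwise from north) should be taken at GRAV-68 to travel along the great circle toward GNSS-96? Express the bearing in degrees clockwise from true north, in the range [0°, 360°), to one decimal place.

23.4°

Δλ = 4.3440°
y = sin Δλ · cos φ₂ = 0.071598
x = cos φ₁ sin φ₂ − sin φ₁ cos φ₂ cos Δλ = 0.165364
θ = atan2(y, x) = 23.4114° → 23.4114° (mod 360°)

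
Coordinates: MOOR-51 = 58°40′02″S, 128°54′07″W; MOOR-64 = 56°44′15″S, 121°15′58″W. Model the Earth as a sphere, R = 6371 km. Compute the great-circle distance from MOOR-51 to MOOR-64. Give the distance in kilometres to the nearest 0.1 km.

501.5 km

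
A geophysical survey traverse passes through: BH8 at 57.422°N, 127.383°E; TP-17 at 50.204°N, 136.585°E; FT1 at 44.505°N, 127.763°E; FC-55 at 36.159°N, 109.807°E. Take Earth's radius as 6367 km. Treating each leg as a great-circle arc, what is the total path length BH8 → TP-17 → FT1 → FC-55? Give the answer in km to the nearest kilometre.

BH8→TP-17: c = 0.157388 rad, d = 1002.09 km
TP-17→FT1: c = 0.143951 rad, d = 916.54 km
FT1→FC-55: c = 0.278883 rad, d = 1775.65 km
Total = 1002.09 + 916.54 + 1775.65 = 3694.27 km

3694 km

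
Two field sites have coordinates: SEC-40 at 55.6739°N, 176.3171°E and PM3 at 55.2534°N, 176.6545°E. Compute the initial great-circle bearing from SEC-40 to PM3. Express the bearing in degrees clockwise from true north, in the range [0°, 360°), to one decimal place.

155.4°

Δλ = 0.3374°
y = sin Δλ · cos φ₂ = 0.003356
x = cos φ₁ sin φ₂ − sin φ₁ cos φ₂ cos Δλ = -0.007331
θ = atan2(y, x) = 155.4005° → 155.4005° (mod 360°)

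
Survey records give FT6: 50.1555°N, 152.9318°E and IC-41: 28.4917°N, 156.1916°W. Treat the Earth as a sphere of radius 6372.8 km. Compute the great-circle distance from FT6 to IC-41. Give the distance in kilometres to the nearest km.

4873 km

Δφ = -21.6638°,  Δλ = 50.8766°
a = sin²(Δφ/2) + cos φ₁ cos φ₂ sin²(Δλ/2) = 0.139212
c = 2·arcsin(√a) = 0.764722 rad = 43.8153°
d = R·c = 6372.8 × 0.764722 = 4873.4 km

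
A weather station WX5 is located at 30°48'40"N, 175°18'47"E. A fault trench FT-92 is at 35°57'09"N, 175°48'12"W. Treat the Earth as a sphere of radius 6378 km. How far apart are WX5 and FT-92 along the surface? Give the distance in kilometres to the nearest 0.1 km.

WX5: φ = +30.81111°, λ = +175.31306°
FT-92: φ = +35.95250°, λ = -175.80333°
Δφ = 5.1414°,  Δλ = 8.8836°
a = sin²(Δφ/2) + cos φ₁ cos φ₂ sin²(Δλ/2) = 0.006182
c = 2·arcsin(√a) = 0.157411 rad = 9.0190°
d = R·c = 6378 × 0.157411 = 1004.0 km

1004.0 km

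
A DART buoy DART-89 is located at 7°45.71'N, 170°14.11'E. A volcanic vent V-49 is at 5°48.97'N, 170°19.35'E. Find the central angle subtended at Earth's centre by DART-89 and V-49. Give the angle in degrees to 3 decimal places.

1.948°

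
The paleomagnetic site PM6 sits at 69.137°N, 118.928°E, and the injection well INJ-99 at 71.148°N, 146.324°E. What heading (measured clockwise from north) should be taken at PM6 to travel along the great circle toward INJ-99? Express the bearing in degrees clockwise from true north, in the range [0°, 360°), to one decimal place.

65.1°

Δλ = 27.3960°
y = sin Δλ · cos φ₂ = 0.148682
x = cos φ₁ sin φ₂ − sin φ₁ cos φ₂ cos Δλ = 0.068955
θ = atan2(y, x) = 65.1194° → 65.1194° (mod 360°)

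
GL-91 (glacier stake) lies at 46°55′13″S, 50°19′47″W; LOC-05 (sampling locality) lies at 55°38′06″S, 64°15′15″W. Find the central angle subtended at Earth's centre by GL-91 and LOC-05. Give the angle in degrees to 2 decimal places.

12.28°

GL-91: φ = -46.92028°, λ = -50.32972°
LOC-05: φ = -55.63500°, λ = -64.25417°
Δφ = -8.7147°,  Δλ = -13.9244°
a = sin²(Δφ/2) + cos φ₁ cos φ₂ sin²(Δλ/2) = 0.011437
c = 2·arcsin(√a) = 0.214300 rad = 12.2785°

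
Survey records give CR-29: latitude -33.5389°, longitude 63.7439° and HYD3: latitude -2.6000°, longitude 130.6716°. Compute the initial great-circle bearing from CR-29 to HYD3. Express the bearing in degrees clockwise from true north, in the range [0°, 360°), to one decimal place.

79.0°

Δλ = 66.9277°
y = sin Δλ · cos φ₂ = 0.919064
x = cos φ₁ sin φ₂ − sin φ₁ cos φ₂ cos Δλ = 0.178488
θ = atan2(y, x) = 79.0096° → 79.0096° (mod 360°)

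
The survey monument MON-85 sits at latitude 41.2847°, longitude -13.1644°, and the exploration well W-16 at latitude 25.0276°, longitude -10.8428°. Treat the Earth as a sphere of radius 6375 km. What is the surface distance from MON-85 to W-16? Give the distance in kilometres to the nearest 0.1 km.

Δφ = -16.2571°,  Δλ = 2.3216°
a = sin²(Δφ/2) + cos φ₁ cos φ₂ sin²(Δλ/2) = 0.020272
c = 2·arcsin(√a) = 0.285729 rad = 16.3711°
d = R·c = 6375 × 0.285729 = 1821.5 km

1821.5 km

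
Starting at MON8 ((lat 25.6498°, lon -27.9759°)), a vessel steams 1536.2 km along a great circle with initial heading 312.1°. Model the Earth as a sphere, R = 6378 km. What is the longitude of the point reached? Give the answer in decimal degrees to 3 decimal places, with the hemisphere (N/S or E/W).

δ = d/R = 1536.2/6378 = 0.240859 rad
φ₂ = arcsin(sin φ₁ cos δ + cos φ₁ sin δ cos θ)
   = arcsin(0.43287·0.97113 + 0.90146·0.23854·0.67043) = 34.37010°
λ₂ = λ₁ + atan2(sin θ sin δ cos φ₁, cos δ − sin φ₁ sin φ₂) = -40.35774°

40.358°W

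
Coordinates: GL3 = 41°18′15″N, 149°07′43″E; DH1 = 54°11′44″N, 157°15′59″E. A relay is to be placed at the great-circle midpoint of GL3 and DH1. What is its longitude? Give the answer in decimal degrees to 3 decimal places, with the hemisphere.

152.691°E

GL3: φ = +41.30417°, λ = +149.12861°
DH1: φ = +54.19556°, λ = +157.26639°
Bx = cos φ₂ cos Δλ = 0.579130,  By = cos φ₂ sin Δλ = 0.082812
φₘ = atan2(sin φ₁ + sin φ₂, √((cos φ₁ + Bx)² + By²)) = 47.82070°
λₘ = λ₁ + atan2(By, cos φ₁ + Bx) = 152.69059°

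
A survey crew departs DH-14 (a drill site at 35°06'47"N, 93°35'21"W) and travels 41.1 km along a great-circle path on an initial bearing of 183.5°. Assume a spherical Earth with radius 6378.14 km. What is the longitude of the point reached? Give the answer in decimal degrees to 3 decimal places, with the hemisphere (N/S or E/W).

93.617°W

DH-14: φ = +35.11306°, λ = -93.58917°
δ = d/R = 41.1/6378.14 = 0.006444 rad
φ₂ = arcsin(sin φ₁ cos δ + cos φ₁ sin δ cos θ)
   = arcsin(0.57519·0.99998 + 0.81802·0.00644·-0.99813) = 34.74453°
λ₂ = λ₁ + atan2(sin θ sin δ cos φ₁, cos δ − sin φ₁ sin φ₂) = -93.61660°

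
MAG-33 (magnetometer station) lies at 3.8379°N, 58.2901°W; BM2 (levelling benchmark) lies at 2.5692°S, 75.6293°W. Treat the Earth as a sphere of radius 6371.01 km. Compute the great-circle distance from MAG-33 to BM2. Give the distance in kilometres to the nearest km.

2054 km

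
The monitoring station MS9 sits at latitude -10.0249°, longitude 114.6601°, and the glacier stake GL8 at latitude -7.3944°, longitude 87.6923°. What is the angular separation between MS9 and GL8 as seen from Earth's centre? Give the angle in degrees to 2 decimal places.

26.78°

Δφ = 2.6305°,  Δλ = -26.9678°
a = sin²(Δφ/2) + cos φ₁ cos φ₂ sin²(Δλ/2) = 0.053621
c = 2·arcsin(√a) = 0.467365 rad = 26.7780°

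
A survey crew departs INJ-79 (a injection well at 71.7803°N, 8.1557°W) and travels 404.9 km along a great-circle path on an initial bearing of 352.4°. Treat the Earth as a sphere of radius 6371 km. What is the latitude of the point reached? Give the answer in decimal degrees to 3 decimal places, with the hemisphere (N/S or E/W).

75.382°N

δ = d/R = 404.9/6371 = 0.063554 rad
φ₂ = arcsin(sin φ₁ cos δ + cos φ₁ sin δ cos θ)
   = arcsin(0.94986·0.99798 + 0.31266·0.06351·0.99122) = 75.38200°
λ₂ = λ₁ + atan2(sin θ sin δ cos φ₁, cos δ − sin φ₁ sin φ₂) = -10.06302°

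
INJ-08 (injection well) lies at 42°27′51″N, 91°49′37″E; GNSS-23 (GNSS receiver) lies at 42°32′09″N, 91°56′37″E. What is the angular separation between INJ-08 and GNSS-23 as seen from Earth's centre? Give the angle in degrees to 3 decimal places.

0.112°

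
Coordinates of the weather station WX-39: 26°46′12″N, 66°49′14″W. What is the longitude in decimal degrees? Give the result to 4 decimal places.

66° + 49′/60 + 14″/3600 = 66 + 0.81667 + 0.00389 = 66.8206°

66.8206°W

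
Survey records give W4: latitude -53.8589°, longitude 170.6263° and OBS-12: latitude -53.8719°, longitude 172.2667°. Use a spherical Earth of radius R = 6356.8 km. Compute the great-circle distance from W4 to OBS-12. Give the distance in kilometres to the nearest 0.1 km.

Δφ = -0.0130°,  Δλ = 1.6404°
a = sin²(Δφ/2) + cos φ₁ cos φ₂ sin²(Δλ/2) = 0.000071
c = 2·arcsin(√a) = 0.016884 rad = 0.9674°
d = R·c = 6356.8 × 0.016884 = 107.3 km

107.3 km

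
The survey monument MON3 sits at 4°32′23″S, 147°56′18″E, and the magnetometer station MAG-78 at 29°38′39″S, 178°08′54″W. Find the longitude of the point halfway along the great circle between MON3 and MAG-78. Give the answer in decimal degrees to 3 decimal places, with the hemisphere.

MON3: φ = -4.53972°, λ = +147.93833°
MAG-78: φ = -29.64417°, λ = -178.14833°
Bx = cos φ₂ cos Δλ = 0.721262,  By = cos φ₂ sin Δλ = 0.484912
φₘ = atan2(sin φ₁ + sin φ₂, √((cos φ₁ + Bx)² + By²)) = -17.81697°
λₘ = λ₁ + atan2(By, cos φ₁ + Bx) = 163.69916°

163.699°E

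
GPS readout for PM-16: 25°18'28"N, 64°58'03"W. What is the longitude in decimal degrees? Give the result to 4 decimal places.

64.9675°W

64° + 58′/60 + 3″/3600 = 64 + 0.96667 + 0.00083 = 64.9675°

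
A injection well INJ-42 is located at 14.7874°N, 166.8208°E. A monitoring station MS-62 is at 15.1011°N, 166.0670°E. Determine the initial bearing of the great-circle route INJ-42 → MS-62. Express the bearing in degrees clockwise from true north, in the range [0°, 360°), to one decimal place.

293.4°

Δλ = -0.7538°
y = sin Δλ · cos φ₂ = -0.012702
x = cos φ₁ sin φ₂ − sin φ₁ cos φ₂ cos Δλ = 0.005496
θ = atan2(y, x) = -66.6003° → 293.3997° (mod 360°)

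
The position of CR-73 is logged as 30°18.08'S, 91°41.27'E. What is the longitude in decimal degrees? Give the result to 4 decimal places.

91.6878°E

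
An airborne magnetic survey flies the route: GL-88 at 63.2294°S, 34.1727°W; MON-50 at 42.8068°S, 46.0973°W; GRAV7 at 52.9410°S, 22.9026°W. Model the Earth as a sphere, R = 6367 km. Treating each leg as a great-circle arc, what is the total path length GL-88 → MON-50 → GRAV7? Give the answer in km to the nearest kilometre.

4445 km

GL-88→MON-50: c = 0.376347 rad, d = 2396.20 km
MON-50→GRAV7: c = 0.321817 rad, d = 2049.01 km
Total = 2396.20 + 2049.01 = 4445.21 km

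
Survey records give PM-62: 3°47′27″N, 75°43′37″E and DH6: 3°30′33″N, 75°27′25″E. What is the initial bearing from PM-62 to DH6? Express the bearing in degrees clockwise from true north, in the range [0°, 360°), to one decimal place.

PM-62: φ = +3.79083°, λ = +75.72694°
DH6: φ = +3.50917°, λ = +75.45694°
Δλ = -0.2700°
y = sin Δλ · cos φ₂ = -0.004704
x = cos φ₁ sin φ₂ − sin φ₁ cos φ₂ cos Δλ = -0.004915
θ = atan2(y, x) = -136.2610° → 223.7390° (mod 360°)

223.7°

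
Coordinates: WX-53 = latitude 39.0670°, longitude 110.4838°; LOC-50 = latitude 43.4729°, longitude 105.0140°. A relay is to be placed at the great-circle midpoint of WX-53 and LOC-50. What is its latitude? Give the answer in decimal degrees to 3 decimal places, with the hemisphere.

Bx = cos φ₂ cos Δλ = 0.722395,  By = cos φ₂ sin Δλ = -0.069174
φₘ = atan2(sin φ₁ + sin φ₂, √((cos φ₁ + Bx)² + By²)) = 41.30229°
λₘ = λ₁ + atan2(By, cos φ₁ + Bx) = 107.84130°

41.302°N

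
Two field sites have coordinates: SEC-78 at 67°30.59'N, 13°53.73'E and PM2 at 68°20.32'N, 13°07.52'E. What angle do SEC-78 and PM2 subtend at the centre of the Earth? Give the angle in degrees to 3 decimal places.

SEC-78: φ = +67.50983°, λ = +13.89550°
PM2: φ = +68.33867°, λ = +13.12533°
Δφ = 0.8288°,  Δλ = -0.7702°
a = sin²(Δφ/2) + cos φ₁ cos φ₂ sin²(Δλ/2) = 0.000059
c = 2·arcsin(√a) = 0.015322 rad = 0.8779°

0.878°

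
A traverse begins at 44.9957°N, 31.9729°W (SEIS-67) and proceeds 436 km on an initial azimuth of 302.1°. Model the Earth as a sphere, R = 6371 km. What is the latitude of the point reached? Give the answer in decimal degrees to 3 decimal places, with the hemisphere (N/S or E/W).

δ = d/R = 436/6371 = 0.068435 rad
φ₂ = arcsin(sin φ₁ cos δ + cos φ₁ sin δ cos θ)
   = arcsin(0.70705·0.99766 + 0.70716·0.06838·0.53140) = 46.97830°
λ₂ = λ₁ + atan2(sin θ sin δ cos φ₁, cos δ − sin φ₁ sin φ₂) = -36.84338°

46.978°N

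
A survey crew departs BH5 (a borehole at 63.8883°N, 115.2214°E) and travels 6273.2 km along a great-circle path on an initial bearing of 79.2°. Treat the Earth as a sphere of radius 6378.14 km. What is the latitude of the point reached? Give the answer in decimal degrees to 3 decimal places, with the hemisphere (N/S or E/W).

δ = d/R = 6273.2/6378.14 = 0.983547 rad
φ₂ = arcsin(sin φ₁ cos δ + cos φ₁ sin δ cos θ)
   = arcsin(0.89794·0.55407 + 0.44012·0.83247·0.18738) = 34.48411°
λ₂ = λ₁ + atan2(sin θ sin δ cos φ₁, cos δ − sin φ₁ sin φ₂) = -162.01235°

34.484°N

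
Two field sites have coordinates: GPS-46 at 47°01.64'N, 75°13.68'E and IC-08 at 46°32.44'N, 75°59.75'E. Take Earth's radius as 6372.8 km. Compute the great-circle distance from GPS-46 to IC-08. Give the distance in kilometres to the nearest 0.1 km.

79.7 km

GPS-46: φ = +47.02733°, λ = +75.22800°
IC-08: φ = +46.54067°, λ = +75.99583°
Δφ = -0.4867°,  Δλ = 0.7678°
a = sin²(Δφ/2) + cos φ₁ cos φ₂ sin²(Δλ/2) = 0.000039
c = 2·arcsin(√a) = 0.012504 rad = 0.7164°
d = R·c = 6372.8 × 0.012504 = 79.7 km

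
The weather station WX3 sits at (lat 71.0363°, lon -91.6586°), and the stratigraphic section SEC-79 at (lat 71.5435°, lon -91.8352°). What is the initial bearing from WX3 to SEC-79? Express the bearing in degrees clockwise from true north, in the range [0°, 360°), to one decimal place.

Δλ = -0.1766°
y = sin Δλ · cos φ₂ = -0.000976
x = cos φ₁ sin φ₂ − sin φ₁ cos φ₂ cos Δλ = 0.008854
θ = atan2(y, x) = -6.2894° → 353.7106° (mod 360°)

353.7°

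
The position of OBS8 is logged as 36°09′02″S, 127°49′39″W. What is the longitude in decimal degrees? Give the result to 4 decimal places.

127.8275°W

127° + 49′/60 + 39″/3600 = 127 + 0.81667 + 0.01083 = 127.8275°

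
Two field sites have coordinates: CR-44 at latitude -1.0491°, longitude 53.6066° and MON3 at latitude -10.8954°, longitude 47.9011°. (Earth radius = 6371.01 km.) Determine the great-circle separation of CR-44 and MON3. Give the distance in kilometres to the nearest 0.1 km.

Δφ = -9.8463°,  Δλ = -5.7055°
a = sin²(Δφ/2) + cos φ₁ cos φ₂ sin²(Δλ/2) = 0.009797
c = 2·arcsin(√a) = 0.198283 rad = 11.3608°
d = R·c = 6371.01 × 0.198283 = 1263.3 km

1263.3 km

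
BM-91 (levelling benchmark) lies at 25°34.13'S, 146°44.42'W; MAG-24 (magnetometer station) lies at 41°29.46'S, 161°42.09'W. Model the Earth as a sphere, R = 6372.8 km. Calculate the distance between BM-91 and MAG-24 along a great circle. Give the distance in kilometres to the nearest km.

BM-91: φ = -25.56883°, λ = -146.74033°
MAG-24: φ = -41.49100°, λ = -161.70150°
Δφ = -15.9222°,  Δλ = -14.9612°
a = sin²(Δφ/2) + cos φ₁ cos φ₂ sin²(Δλ/2) = 0.030635
c = 2·arcsin(√a) = 0.351871 rad = 20.1607°
d = R·c = 6372.8 × 0.351871 = 2242.4 km

2242 km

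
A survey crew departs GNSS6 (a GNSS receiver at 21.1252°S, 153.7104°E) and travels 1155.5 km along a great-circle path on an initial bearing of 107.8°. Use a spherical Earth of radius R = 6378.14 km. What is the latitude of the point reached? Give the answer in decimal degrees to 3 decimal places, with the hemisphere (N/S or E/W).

23.947°S

δ = d/R = 1155.5/6378.14 = 0.181166 rad
φ₂ = arcsin(sin φ₁ cos δ + cos φ₁ sin δ cos θ)
   = arcsin(-0.36041·0.98363 + 0.93280·0.18018·-0.30570) = -23.94668°
λ₂ = λ₁ + atan2(sin θ sin δ cos φ₁, cos δ − sin φ₁ sin φ₂) = 164.52948°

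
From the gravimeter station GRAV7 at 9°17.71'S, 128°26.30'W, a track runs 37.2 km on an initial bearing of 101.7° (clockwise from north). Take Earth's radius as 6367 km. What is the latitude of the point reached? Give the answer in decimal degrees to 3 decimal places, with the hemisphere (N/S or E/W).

9.363°S

GRAV7: φ = -9.29517°, λ = -128.43833°
δ = d/R = 37.2/6367 = 0.005843 rad
φ₂ = arcsin(sin φ₁ cos δ + cos φ₁ sin δ cos θ)
   = arcsin(-0.16152·0.99998 + 0.98687·0.00584·-0.20279) = -9.36290°
λ₂ = λ₁ + atan2(sin θ sin δ cos φ₁, cos δ − sin φ₁ sin φ₂) = -128.10610°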